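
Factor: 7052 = 2^2*41^1*43^1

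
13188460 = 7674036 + 5514424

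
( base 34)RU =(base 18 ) 2gc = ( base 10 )948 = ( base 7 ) 2523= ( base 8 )1664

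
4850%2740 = 2110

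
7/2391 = 7/2391 = 0.00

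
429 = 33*13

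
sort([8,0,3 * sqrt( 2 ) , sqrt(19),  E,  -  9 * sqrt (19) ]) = [-9*sqrt( 19 ), 0, E,3 * sqrt( 2), sqrt( 19), 8 ]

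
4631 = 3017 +1614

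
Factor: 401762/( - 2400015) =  - 2^1*3^(-1 )*5^( - 1 )*160001^( - 1)*200881^1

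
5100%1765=1570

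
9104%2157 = 476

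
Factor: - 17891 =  -17891^1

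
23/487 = 23/487 = 0.05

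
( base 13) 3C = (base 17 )30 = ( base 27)1O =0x33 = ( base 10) 51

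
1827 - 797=1030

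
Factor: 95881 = 95881^1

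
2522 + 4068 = 6590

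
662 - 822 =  - 160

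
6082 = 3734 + 2348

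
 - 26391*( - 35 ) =923685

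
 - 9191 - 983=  - 10174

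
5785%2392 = 1001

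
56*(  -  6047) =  - 338632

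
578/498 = 289/249 =1.16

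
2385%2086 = 299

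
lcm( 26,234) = 234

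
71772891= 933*76927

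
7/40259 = 7/40259= 0.00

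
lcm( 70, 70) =70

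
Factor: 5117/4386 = 2^(-1)*3^( - 1)*7^1 = 7/6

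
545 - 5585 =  - 5040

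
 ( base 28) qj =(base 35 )lc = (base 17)29G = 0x2eb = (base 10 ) 747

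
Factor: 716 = 2^2*179^1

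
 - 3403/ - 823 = 4 + 111/823=4.13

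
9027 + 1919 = 10946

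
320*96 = 30720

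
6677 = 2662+4015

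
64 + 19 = 83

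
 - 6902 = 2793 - 9695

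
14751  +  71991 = 86742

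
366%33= 3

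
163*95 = 15485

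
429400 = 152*2825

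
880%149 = 135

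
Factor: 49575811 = 1117^1 * 44383^1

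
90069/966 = 4289/46 = 93.24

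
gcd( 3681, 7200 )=9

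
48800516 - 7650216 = 41150300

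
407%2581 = 407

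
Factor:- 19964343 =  - 3^1 * 7^1*317^1*2999^1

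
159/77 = 159/77=2.06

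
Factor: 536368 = 2^4 * 7^1 * 4789^1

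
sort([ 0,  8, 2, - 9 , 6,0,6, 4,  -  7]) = [ - 9  ,-7 , 0, 0, 2, 4 , 6,6, 8 ]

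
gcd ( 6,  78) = 6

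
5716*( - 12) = - 68592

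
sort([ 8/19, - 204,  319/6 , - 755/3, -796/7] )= [ - 755/3, - 204, - 796/7,8/19, 319/6] 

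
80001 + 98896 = 178897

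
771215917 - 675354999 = 95860918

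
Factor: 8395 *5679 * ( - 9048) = -431365254840 = - 2^3*3^3 *5^1*13^1 *23^1*29^1 * 73^1*631^1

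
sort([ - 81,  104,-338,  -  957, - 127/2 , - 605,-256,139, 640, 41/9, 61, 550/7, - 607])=[ - 957,-607, - 605,-338,  -  256, - 81,-127/2,41/9, 61,550/7, 104, 139, 640 ] 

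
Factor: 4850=2^1*5^2*97^1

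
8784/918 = 9  +  29/51=9.57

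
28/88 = 7/22 = 0.32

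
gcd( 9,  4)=1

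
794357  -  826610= - 32253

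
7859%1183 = 761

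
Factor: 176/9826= 88/4913 = 2^3 * 11^1 * 17^(-3 ) 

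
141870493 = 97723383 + 44147110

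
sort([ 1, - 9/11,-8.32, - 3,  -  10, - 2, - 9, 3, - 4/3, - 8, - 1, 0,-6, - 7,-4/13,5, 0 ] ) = [-10,-9, - 8.32,-8, - 7 , - 6, - 3, - 2,-4/3, - 1 , - 9/11, - 4/13,0, 0, 1, 3, 5]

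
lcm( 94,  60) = 2820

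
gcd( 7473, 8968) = 1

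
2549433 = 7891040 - 5341607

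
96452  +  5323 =101775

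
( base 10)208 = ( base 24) 8g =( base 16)D0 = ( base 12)154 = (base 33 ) 6A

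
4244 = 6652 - 2408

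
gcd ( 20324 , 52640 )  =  4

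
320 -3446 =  - 3126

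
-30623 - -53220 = 22597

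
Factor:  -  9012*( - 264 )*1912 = 2^8*3^2 * 11^1 * 239^1* 751^1 = 4548969216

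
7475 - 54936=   -  47461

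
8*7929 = 63432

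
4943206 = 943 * 5242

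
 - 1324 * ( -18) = 23832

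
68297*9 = 614673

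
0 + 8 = 8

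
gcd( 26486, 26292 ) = 2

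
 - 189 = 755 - 944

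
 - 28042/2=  - 14021 = - 14021.00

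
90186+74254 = 164440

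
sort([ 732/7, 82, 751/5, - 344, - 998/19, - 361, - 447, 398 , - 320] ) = [ - 447, - 361, - 344, - 320,  -  998/19,82, 732/7, 751/5, 398] 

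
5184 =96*54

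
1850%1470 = 380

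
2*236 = 472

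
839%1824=839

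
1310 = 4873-3563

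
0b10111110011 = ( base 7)4304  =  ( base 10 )1523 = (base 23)2K5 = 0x5f3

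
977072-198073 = 778999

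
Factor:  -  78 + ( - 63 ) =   -  141 = - 3^1*47^1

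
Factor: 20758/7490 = 97/35 = 5^( - 1 ) * 7^( - 1)*97^1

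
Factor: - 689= - 13^1*53^1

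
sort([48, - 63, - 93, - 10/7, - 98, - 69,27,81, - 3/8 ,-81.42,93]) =[ - 98, - 93,-81.42, - 69, - 63, - 10/7, - 3/8,27,48,81,93] 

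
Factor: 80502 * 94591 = 7614764682= 2^1*3^1*7^1*13417^1*13513^1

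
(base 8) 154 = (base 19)5d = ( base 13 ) 84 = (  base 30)3i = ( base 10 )108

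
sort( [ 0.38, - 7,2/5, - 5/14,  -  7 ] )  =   [ - 7, - 7, -5/14, 0.38, 2/5]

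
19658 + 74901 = 94559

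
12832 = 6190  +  6642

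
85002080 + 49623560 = 134625640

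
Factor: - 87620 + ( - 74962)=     -  162582 = -2^1*3^1*7^3*79^1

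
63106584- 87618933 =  - 24512349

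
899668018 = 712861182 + 186806836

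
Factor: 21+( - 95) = -2^1*37^1 = - 74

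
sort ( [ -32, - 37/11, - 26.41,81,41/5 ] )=[ - 32, - 26.41, - 37/11,41/5, 81]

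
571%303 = 268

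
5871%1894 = 189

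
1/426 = 1/426 = 0.00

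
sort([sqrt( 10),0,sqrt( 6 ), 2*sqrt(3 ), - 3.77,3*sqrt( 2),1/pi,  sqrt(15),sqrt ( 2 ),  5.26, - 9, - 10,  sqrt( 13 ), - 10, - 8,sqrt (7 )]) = [ - 10, - 10, - 9, - 8, - 3.77,0,1/pi,sqrt( 2),sqrt(6 ),  sqrt( 7), sqrt( 10 ), 2*sqrt(3),sqrt( 13)  ,  sqrt( 15 ), 3*sqrt( 2), 5.26 ] 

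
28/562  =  14/281 = 0.05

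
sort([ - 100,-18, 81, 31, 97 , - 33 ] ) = [-100,  -  33, - 18,  31, 81,  97]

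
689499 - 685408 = 4091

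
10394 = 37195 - 26801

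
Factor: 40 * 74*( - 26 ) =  - 76960 = - 2^5*5^1*13^1*37^1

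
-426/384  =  -2 + 57/64 = -1.11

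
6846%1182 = 936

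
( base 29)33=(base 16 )5a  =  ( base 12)76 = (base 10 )90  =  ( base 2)1011010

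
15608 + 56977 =72585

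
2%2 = 0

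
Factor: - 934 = -2^1*467^1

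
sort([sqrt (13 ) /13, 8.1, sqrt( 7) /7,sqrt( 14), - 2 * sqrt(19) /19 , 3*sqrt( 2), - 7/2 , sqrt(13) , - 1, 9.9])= [ - 7/2, - 1, - 2*sqrt( 19 )/19,sqrt( 13)/13,  sqrt( 7 ) /7,  sqrt( 13 ), sqrt( 14), 3 * sqrt( 2), 8.1, 9.9 ] 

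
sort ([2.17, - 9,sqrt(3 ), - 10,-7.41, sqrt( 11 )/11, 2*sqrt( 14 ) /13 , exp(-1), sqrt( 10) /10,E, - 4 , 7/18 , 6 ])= [ - 10,- 9, - 7.41 ,-4 , sqrt ( 11 )/11, sqrt ( 10 ) /10,exp (-1), 7/18,  2*sqrt( 14 )/13, sqrt( 3),2.17 , E, 6]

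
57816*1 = 57816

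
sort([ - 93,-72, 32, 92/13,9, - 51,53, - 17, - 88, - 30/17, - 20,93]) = [- 93, - 88, - 72, - 51,-20, - 17, - 30/17, 92/13,9 , 32,53,93]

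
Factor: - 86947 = -7^1*12421^1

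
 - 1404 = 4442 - 5846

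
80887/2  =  80887/2  =  40443.50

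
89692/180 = 498+13/45 = 498.29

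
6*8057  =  48342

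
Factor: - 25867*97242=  - 2^1*3^1*19^1 * 853^1*25867^1 = -2515358814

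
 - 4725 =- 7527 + 2802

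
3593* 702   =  2522286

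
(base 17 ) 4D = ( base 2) 1010001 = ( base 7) 144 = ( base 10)81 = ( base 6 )213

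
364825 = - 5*( - 72965) 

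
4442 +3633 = 8075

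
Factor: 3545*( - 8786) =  - 2^1*5^1*23^1*191^1 * 709^1=- 31146370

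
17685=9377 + 8308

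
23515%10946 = 1623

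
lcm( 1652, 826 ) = 1652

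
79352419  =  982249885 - 902897466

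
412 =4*103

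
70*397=27790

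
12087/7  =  12087/7 = 1726.71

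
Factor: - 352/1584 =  - 2/9= -2^1 * 3^( - 2) 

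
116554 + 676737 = 793291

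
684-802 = -118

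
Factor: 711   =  3^2*79^1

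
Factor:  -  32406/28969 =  - 66/59 = -2^1*3^1*11^1 * 59^ (- 1) 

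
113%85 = 28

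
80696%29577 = 21542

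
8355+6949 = 15304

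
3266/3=3266/3 = 1088.67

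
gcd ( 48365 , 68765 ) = 85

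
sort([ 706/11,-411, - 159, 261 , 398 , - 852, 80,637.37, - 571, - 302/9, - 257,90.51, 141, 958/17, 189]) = [ - 852, - 571, - 411, - 257, - 159, - 302/9,958/17,706/11,80, 90.51,  141, 189, 261, 398, 637.37]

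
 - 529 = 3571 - 4100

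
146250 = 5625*26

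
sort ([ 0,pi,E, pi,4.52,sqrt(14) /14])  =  [ 0, sqrt(14 ) /14,E,pi  ,  pi, 4.52] 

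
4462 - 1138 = 3324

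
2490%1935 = 555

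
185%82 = 21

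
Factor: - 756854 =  - 2^1*7^2 * 7723^1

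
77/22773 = 77/22773=0.00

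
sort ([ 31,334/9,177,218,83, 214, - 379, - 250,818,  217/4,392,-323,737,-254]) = [-379, - 323, - 254,-250,  31 , 334/9,217/4,83,177, 214, 218,  392, 737 , 818]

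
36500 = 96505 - 60005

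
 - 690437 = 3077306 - 3767743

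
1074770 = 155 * 6934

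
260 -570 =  - 310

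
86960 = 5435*16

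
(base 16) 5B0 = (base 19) 40c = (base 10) 1456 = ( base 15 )671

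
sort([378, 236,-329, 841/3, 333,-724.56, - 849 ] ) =[-849,-724.56,-329, 236, 841/3,333,  378]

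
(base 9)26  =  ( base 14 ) 1A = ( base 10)24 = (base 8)30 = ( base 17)17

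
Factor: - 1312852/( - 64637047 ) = 2^2*73^( - 1) *523^( - 1)*1693^(-1)*328213^1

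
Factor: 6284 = 2^2*1571^1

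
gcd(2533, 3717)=1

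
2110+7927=10037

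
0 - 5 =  - 5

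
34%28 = 6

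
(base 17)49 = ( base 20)3H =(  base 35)27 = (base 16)4D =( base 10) 77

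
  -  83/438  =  -83/438 = - 0.19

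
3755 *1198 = 4498490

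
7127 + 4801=11928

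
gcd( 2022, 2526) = 6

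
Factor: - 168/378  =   - 2^2*3^( - 2) =- 4/9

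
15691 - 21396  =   - 5705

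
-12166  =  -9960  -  2206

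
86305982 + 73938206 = 160244188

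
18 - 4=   14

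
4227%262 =35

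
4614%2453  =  2161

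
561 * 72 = 40392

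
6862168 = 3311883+3550285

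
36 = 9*4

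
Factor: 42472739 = 157^1*270527^1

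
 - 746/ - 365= 746/365 = 2.04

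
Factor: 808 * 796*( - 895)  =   - 575635360 = - 2^5*5^1 *101^1*179^1*199^1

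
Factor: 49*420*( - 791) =- 2^2*3^1*5^1*7^4 * 113^1  =  -  16278780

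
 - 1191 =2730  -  3921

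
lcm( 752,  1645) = 26320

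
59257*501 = 29687757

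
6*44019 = 264114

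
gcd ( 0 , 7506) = 7506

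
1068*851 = 908868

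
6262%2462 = 1338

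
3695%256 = 111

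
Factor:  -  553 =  - 7^1*79^1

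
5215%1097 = 827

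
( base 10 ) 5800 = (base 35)4pp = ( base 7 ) 22624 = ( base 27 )7pm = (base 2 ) 1011010101000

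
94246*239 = 22524794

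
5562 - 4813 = 749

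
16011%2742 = 2301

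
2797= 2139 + 658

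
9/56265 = 3/18755= 0.00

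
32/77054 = 16/38527 = 0.00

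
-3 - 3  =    -  6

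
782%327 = 128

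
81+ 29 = 110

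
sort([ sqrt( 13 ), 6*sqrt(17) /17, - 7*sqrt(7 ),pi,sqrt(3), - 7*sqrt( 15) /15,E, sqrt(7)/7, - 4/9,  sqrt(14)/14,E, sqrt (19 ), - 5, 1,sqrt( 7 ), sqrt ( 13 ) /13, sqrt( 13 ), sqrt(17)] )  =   [ - 7 * sqrt(7), - 5,-7*sqrt( 15)/15, - 4/9  ,  sqrt(14)/14, sqrt(  13)/13, sqrt ( 7 )/7,1,6*sqrt ( 17 ) /17, sqrt(3), sqrt( 7),E,  E, pi, sqrt ( 13 ),sqrt( 13 ), sqrt(17),sqrt( 19)]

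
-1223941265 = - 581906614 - 642034651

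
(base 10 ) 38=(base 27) 1B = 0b100110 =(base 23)1f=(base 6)102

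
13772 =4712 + 9060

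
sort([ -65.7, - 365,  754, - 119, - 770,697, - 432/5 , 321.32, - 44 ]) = [ - 770, - 365, - 119 , - 432/5, - 65.7, - 44, 321.32, 697 , 754 ]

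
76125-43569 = 32556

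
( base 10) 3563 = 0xdeb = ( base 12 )208B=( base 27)4NQ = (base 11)274a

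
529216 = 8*66152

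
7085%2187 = 524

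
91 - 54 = 37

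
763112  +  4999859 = 5762971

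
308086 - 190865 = 117221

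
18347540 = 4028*4555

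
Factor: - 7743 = -3^1 * 29^1 * 89^1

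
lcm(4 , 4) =4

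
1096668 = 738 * 1486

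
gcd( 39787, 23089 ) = 11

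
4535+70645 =75180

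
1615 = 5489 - 3874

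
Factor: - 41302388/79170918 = -20651194/39585459=- 2^1*3^ (-1)*23^1*41^(-1) * 321833^( - 1 ) * 448939^1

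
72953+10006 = 82959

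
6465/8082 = 2155/2694 = 0.80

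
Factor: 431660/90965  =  2^2 * 7^( - 1) * 23^( -1 )*191^1 = 764/161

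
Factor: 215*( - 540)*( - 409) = 2^2*3^3*5^2  *43^1*409^1 = 47484900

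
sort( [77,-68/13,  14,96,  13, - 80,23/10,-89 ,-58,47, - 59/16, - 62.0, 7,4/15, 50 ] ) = [-89,-80, - 62.0, - 58, - 68/13, - 59/16,4/15,23/10,7, 13, 14,47,50, 77,96 ]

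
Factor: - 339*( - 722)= 2^1*3^1 * 19^2* 113^1=244758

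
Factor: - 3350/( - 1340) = 5/2 = 2^( - 1 )*5^1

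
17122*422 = 7225484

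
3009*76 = 228684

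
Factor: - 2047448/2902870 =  - 1023724/1451435 = - 2^2*5^( - 1) * 13^1*331^( - 1 )*877^( - 1)*19687^1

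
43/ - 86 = - 1 + 1/2 = - 0.50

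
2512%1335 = 1177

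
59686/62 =962  +  21/31 = 962.68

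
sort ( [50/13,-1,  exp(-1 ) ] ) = [-1,exp(-1),50/13]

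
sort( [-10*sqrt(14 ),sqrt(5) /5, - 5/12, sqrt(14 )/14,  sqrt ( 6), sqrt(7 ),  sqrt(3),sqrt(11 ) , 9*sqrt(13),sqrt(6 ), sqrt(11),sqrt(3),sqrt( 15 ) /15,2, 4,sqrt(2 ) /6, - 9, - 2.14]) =[ - 10 * sqrt( 14),-9, - 2.14,-5/12,sqrt(2)/6,  sqrt( 15 ) /15, sqrt(14)/14, sqrt(5)/5,sqrt(3 ), sqrt( 3),  2,sqrt( 6),sqrt( 6),sqrt(7 ),  sqrt( 11 ), sqrt(11),4,9*sqrt(13 )]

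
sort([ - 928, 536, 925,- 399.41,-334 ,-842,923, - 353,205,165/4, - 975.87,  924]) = [ - 975.87 , - 928, - 842, - 399.41,  -  353,-334,165/4,  205,536,923, 924,925 ]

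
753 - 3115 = - 2362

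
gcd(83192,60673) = 1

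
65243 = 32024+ 33219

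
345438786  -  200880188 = 144558598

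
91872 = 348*264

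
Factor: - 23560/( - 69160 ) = 31/91 = 7^( - 1 )* 13^( - 1 )*31^1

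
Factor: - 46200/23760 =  - 35/18 =-2^( - 1)*3^(  -  2 )*5^1*7^1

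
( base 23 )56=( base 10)121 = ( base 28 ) 49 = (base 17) 72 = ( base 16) 79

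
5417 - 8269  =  - 2852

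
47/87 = 47/87  =  0.54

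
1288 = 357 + 931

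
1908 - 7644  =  -5736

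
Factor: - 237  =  -3^1*79^1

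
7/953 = 7/953 = 0.01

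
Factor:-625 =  - 5^4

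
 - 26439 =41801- 68240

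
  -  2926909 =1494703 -4421612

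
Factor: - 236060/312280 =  - 319/422 = - 2^( - 1)*11^1*29^1 * 211^( - 1 )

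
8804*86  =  757144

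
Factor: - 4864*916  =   - 2^10* 19^1*229^1 = - 4455424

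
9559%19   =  2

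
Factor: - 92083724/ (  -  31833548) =23020931/7958387 = 41^( - 1)*73^( - 1)*1231^1* 2659^( - 1 )*18701^1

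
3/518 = 3/518 = 0.01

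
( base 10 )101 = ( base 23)49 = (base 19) 56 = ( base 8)145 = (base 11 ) 92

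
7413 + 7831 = 15244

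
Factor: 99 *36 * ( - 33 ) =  - 2^2* 3^5 * 11^2=- 117612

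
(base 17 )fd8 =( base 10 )4564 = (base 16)11D4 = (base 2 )1000111010100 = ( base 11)347A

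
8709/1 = 8709 = 8709.00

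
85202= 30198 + 55004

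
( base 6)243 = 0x63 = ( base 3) 10200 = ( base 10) 99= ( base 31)36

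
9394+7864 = 17258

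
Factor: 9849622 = 2^1*37^1 * 133103^1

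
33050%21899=11151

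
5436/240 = 22 + 13/20 = 22.65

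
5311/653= 5311/653 = 8.13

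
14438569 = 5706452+8732117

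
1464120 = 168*8715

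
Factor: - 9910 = -2^1*5^1 * 991^1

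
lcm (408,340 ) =2040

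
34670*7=242690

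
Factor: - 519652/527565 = -2^2 * 3^( - 1)*5^(-1 )*7^1*67^1*277^1 * 35171^ ( - 1 )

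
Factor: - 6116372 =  - 2^2*1529093^1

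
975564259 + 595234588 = 1570798847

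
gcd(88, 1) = 1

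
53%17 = 2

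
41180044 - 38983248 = 2196796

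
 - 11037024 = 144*( - 76646)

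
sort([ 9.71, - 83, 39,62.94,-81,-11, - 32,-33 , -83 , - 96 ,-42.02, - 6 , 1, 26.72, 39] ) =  [ - 96,-83, - 83 , - 81, - 42.02,  -  33, - 32,-11, - 6, 1, 9.71,26.72,39, 39, 62.94]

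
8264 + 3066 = 11330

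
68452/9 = 68452/9 = 7605.78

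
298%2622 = 298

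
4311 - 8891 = -4580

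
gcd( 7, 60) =1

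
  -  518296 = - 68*7622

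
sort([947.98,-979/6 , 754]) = [-979/6,754,947.98 ]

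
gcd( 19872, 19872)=19872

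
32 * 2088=66816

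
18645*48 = 894960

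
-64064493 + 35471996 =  - 28592497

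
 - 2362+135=-2227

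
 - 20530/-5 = 4106/1 = 4106.00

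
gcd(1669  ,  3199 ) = 1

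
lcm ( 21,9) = 63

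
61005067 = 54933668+6071399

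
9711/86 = 9711/86 = 112.92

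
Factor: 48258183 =3^1*73^1*220357^1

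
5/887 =5/887 = 0.01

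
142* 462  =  65604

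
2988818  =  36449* 82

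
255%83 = 6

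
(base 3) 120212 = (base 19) 13A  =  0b110101100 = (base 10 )428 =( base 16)1ac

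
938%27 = 20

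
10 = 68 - 58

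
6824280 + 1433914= 8258194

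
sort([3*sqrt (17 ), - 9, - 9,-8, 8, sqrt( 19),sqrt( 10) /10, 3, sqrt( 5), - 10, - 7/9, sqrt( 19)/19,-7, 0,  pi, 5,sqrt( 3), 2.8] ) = [ - 10, -9, - 9, - 8, - 7,-7/9, 0, sqrt(19) /19,sqrt ( 10)/10 , sqrt( 3 ),sqrt( 5),2.8, 3, pi, sqrt( 19), 5, 8, 3*sqrt (17) ] 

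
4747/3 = 4747/3 = 1582.33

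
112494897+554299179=666794076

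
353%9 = 2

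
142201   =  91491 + 50710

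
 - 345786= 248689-594475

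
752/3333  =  752/3333  =  0.23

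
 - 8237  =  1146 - 9383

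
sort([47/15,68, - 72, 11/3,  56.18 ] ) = [  -  72, 47/15, 11/3, 56.18 , 68 ]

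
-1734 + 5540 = 3806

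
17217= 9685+7532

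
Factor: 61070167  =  3863^1 * 15809^1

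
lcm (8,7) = 56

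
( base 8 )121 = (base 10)81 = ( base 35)2B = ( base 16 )51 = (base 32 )2h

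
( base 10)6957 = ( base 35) 5nr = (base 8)15455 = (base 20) H7H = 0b1101100101101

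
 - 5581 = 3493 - 9074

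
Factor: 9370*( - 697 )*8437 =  - 55101118930= - 2^1*5^1 *11^1*13^1 * 17^1* 41^1*59^1 *937^1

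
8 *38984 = 311872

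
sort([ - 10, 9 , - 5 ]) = [ - 10, - 5, 9] 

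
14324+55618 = 69942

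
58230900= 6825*8532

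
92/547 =92/547 = 0.17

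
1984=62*32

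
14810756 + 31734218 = 46544974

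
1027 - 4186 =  - 3159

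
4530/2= 2265= 2265.00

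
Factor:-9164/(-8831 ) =2^2*29^1*79^1 * 8831^(-1)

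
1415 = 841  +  574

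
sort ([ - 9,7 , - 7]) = [ - 9, - 7, 7 ] 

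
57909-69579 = -11670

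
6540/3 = 2180 = 2180.00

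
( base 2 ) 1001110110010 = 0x13b2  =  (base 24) 8I2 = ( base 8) 11662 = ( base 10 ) 5042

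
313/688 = 313/688   =  0.45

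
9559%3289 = 2981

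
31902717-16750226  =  15152491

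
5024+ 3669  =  8693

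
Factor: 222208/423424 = 434/827 =2^1*7^1*31^1*827^(  -  1 )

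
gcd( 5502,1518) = 6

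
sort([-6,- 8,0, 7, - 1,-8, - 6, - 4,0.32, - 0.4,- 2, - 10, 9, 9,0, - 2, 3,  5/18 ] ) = [-10,  -  8, - 8,- 6, - 6, - 4, - 2 ,-2,-1, - 0.4, 0, 0,  5/18,  0.32, 3,  7, 9,  9]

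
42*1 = 42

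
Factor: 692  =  2^2*173^1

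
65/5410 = 13/1082 = 0.01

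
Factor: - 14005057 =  - 11^1 * 29^1 * 43^1*1021^1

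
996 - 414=582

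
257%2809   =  257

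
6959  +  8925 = 15884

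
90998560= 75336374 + 15662186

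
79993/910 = 87 + 823/910 = 87.90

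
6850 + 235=7085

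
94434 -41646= 52788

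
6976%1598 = 584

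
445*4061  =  1807145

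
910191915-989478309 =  - 79286394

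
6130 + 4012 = 10142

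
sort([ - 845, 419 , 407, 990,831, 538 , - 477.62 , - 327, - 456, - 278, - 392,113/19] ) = [ - 845,- 477.62  , - 456,-392,-327, - 278, 113/19,407,419  ,  538,831,990]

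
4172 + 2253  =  6425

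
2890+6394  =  9284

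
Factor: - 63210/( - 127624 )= 105/212 = 2^( - 2 )*3^1*5^1*7^1*53^( - 1 )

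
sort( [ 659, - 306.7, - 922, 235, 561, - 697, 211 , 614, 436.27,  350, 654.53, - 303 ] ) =[ - 922, - 697, - 306.7, - 303, 211  ,  235,350, 436.27,  561,  614, 654.53, 659] 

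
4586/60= 76 +13/30= 76.43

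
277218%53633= 9053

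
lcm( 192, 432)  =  1728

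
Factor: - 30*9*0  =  0 = 0^1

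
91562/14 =45781/7 = 6540.14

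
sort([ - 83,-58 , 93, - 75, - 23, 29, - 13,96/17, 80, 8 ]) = [ - 83 ,-75,  -  58, - 23, - 13, 96/17 , 8,29, 80 , 93]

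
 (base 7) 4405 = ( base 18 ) 4f7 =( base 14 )805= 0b11000100101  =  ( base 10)1573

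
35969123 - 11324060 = 24645063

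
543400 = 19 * 28600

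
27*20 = 540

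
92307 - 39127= 53180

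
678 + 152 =830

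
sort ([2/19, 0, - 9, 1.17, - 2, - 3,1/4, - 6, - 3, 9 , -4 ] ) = [ - 9, - 6, - 4, - 3, - 3, - 2, 0, 2/19,1/4,1.17, 9]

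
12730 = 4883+7847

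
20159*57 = 1149063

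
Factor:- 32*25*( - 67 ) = 2^5*5^2*67^1=53600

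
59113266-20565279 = 38547987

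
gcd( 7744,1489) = 1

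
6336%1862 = 750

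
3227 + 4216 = 7443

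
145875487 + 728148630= 874024117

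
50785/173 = 293 + 96/173 =293.55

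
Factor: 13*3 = 3^1 * 13^1 = 39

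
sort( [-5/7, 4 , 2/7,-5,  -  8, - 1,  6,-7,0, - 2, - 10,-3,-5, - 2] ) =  [  -  10 , - 8 ,-7,-5 , - 5, - 3, - 2, - 2,  -  1, - 5/7,0,2/7, 4, 6 ]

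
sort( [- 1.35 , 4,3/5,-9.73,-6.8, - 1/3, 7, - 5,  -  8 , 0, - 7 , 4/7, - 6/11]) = [-9.73, - 8, - 7,-6.8, - 5, - 1.35,- 6/11, - 1/3, 0 , 4/7, 3/5,4 , 7]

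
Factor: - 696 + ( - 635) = - 1331 = - 11^3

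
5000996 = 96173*52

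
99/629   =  99/629 = 0.16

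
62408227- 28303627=34104600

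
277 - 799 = - 522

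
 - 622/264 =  - 3  +  85/132 = - 2.36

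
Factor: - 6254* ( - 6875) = 2^1* 5^4*11^1*53^1*59^1= 42996250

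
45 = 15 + 30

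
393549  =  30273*13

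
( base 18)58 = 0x62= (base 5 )343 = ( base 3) 10122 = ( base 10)98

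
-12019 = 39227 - 51246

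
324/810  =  2/5 = 0.40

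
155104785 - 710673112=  - 555568327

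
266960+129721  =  396681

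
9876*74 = 730824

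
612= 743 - 131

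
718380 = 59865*12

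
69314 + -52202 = 17112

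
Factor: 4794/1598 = 3^1 = 3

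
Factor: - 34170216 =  - 2^3*3^1 * 1423759^1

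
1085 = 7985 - 6900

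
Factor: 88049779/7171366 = 2^(-1)*61^1*83^( - 1 )*43201^(-1)*1443439^1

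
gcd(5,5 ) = 5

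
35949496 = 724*49654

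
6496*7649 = 49687904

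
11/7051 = 1/641=0.00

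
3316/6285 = 3316/6285 = 0.53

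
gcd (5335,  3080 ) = 55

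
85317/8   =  85317/8 = 10664.62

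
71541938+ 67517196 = 139059134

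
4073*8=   32584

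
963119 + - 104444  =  858675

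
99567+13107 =112674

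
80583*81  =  6527223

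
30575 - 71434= - 40859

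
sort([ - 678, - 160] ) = [ - 678,-160] 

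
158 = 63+95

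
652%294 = 64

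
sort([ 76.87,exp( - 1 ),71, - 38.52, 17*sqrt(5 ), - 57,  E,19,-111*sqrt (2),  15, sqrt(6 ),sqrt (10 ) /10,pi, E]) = [ - 111*sqrt( 2), - 57, - 38.52, sqrt ( 10 )/10,exp( - 1), sqrt(6 ), E,E,pi,15,19,17*sqrt( 5 ),71,  76.87]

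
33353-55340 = - 21987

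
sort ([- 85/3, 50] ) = [- 85/3, 50]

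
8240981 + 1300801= 9541782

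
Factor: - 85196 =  - 2^2 *19^2*59^1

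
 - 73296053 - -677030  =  -72619023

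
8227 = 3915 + 4312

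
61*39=2379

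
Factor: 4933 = 4933^1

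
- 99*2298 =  - 227502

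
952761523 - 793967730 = 158793793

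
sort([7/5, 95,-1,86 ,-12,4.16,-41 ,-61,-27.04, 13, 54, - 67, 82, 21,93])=[ - 67, - 61,- 41, - 27.04,-12,-1 , 7/5, 4.16,13, 21, 54, 82, 86 , 93 , 95 ]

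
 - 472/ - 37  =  472/37  =  12.76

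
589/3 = 196+1/3 = 196.33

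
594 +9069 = 9663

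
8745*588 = 5142060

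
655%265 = 125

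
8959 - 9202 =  - 243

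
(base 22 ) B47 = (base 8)12453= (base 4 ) 1110223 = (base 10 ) 5419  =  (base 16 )152b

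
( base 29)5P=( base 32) 5a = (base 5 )1140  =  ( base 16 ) aa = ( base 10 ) 170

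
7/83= 7/83 =0.08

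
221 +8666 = 8887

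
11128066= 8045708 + 3082358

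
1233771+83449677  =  84683448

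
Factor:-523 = - 523^1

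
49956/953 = 49956/953 = 52.42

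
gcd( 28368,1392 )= 48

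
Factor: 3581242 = 2^1*7^1 *255803^1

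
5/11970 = 1/2394 = 0.00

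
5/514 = 5/514 =0.01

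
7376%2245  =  641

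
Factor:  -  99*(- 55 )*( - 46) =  - 2^1*  3^2*5^1*11^2*23^1 = - 250470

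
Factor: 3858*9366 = 36134028 = 2^2 * 3^2*7^1*223^1*643^1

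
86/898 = 43/449  =  0.10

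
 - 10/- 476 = 5/238=0.02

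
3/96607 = 3/96607=   0.00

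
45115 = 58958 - 13843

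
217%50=17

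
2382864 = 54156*44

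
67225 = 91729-24504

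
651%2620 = 651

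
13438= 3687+9751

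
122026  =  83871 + 38155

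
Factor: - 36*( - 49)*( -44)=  -77616 = - 2^4* 3^2*7^2*11^1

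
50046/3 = 16682 =16682.00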